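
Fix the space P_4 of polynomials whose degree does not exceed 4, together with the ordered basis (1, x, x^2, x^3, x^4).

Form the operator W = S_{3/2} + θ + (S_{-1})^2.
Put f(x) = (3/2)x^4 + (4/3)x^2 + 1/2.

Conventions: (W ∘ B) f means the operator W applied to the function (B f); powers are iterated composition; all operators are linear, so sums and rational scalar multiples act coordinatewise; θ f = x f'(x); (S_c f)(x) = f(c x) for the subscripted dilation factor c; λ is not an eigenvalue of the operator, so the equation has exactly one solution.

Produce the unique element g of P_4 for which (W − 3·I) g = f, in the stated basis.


write g with unknown coordinates in the stated basis and equate coefficients in (W − 3·I) g = f
solving from the highest basis element down gives g = (24/113)x^4 + (16/27)x^2 - 1/2
check: W g = (483/226)x^4 + (28/9)x^2 - 1
so W g − 3·g = (3/2)x^4 + (4/3)x^2 + 1/2 = f ✓

g(x) = (24/113)x^4 + (16/27)x^2 - 1/2


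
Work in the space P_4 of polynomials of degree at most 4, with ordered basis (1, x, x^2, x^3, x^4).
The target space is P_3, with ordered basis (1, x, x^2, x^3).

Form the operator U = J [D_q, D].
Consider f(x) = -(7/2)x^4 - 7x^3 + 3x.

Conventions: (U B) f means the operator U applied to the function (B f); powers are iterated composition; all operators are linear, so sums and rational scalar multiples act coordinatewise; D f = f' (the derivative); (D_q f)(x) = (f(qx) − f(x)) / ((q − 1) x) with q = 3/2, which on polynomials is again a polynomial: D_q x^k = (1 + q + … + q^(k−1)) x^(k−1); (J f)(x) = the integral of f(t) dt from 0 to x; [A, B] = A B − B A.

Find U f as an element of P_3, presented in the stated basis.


D f = -14x^3 - 21x^2 + 3
D_q D f = -(133/2)x^2 - (105/2)x
D_q f = -(455/16)x^3 - (133/4)x^2 + 3
D D_q f = -(1365/16)x^2 - (133/2)x
[D_q, D] f = (301/16)x^2 + 14x
J [D_q, D] f = (301/48)x^3 + 7x^2

the image equals g(x) = (301/48)x^3 + 7x^2


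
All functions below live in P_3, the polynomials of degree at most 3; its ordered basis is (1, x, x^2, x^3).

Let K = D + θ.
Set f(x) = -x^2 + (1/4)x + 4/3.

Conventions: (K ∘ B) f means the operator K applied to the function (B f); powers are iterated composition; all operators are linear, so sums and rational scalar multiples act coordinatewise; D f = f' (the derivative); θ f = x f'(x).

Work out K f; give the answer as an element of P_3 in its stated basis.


the result is g(x) = -2x^2 - (7/4)x + 1/4

D f = -2x + 1/4
θ f = -2x^2 + (1/4)x
(D + θ) f = -2x^2 - (7/4)x + 1/4


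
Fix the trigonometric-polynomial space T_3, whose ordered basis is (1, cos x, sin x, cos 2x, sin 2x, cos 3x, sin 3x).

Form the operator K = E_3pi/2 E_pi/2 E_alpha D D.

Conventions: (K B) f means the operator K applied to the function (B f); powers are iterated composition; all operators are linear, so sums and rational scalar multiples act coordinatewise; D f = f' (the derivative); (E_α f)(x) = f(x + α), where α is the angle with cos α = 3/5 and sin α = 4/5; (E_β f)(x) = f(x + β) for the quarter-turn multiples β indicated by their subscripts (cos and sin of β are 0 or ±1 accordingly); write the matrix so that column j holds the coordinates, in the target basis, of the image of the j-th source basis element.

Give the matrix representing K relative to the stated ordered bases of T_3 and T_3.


image of 1: 0
image of cos x: -(3/5)cos x + (4/5)sin x
image of sin x: -(4/5)cos x - (3/5)sin x
image of cos 2x: (28/25)cos 2x + (96/25)sin 2x
image of sin 2x: -(96/25)cos 2x + (28/25)sin 2x
image of cos 3x: (1053/125)cos 3x + (396/125)sin 3x
image of sin 3x: -(396/125)cos 3x + (1053/125)sin 3x
each image's coordinates form column j of the matrix

the matrix is [[0, 0, 0, 0, 0, 0, 0]; [0, -3/5, -4/5, 0, 0, 0, 0]; [0, 4/5, -3/5, 0, 0, 0, 0]; [0, 0, 0, 28/25, -96/25, 0, 0]; [0, 0, 0, 96/25, 28/25, 0, 0]; [0, 0, 0, 0, 0, 1053/125, -396/125]; [0, 0, 0, 0, 0, 396/125, 1053/125]] (rows listed top to bottom)


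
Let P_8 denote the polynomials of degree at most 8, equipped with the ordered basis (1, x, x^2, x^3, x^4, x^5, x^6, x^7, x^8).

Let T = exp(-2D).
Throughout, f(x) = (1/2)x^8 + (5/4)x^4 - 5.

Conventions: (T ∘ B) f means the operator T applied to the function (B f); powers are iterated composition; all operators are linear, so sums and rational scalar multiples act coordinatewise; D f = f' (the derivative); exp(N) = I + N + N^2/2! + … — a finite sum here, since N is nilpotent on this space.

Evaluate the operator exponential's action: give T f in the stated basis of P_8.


order-1 term: -8x^7 - 10x^3
order-2 term: 56x^6 + 30x^2
order-3 term: -224x^5 - 40x
order-4 term: 560x^4 + 20
order-5 term: -896x^3
order-6 term: 896x^2
order-7 term: -512x
order-8 term: 128
the series for exp(-2D) f terminates at order 8
exp(-2D) f = (1/2)x^8 - 8x^7 + 56x^6 - 224x^5 + (2245/4)x^4 - 906x^3 + 926x^2 - 552x + 143

g(x) = (1/2)x^8 - 8x^7 + 56x^6 - 224x^5 + (2245/4)x^4 - 906x^3 + 926x^2 - 552x + 143


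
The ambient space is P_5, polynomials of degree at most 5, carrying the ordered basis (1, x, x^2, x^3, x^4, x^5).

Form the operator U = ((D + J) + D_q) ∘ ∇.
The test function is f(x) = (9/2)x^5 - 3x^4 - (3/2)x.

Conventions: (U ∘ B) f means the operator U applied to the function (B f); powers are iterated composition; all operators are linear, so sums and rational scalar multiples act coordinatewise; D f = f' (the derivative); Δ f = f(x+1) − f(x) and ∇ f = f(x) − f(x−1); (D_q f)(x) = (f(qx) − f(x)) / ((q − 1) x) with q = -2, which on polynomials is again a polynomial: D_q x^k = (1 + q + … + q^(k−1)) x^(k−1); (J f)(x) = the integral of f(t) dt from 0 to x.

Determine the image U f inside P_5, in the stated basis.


the image equals g(x) = (9/2)x^5 - (57/4)x^4 - (3/2)x^3 - (1437/4)x^2 + 69x - 69

∇ f = (45/2)x^4 - 57x^3 + 63x^2 - (69/2)x + 6
D ∇ f = 90x^3 - 171x^2 + 126x - 69/2
J ∇ f = (9/2)x^5 - (57/4)x^4 + 21x^3 - (69/4)x^2 + 6x
(D + J) ∇ f = (9/2)x^5 - (57/4)x^4 + 111x^3 - (753/4)x^2 + 132x - 69/2
D_q ∇ f = -(225/2)x^3 - 171x^2 - 63x - 69/2
((D + J) + D_q) ∇ f = (9/2)x^5 - (57/4)x^4 - (3/2)x^3 - (1437/4)x^2 + 69x - 69


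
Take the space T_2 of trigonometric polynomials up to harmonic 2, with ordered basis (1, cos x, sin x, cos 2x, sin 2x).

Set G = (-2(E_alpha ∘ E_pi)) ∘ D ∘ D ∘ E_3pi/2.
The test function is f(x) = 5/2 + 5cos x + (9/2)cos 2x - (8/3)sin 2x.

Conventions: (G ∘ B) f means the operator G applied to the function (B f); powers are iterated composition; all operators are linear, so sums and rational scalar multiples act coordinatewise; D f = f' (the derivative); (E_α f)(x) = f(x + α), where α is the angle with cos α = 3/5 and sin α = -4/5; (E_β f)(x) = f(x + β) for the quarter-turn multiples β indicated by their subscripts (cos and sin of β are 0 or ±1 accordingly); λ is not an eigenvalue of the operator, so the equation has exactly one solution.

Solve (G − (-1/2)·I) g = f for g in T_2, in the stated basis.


g(x) = 5 + (70/39)cos x + (40/39)sin x + (3281/6649)cos 2x + (8176/19947)sin 2x

write g with unknown coordinates in the stated basis and equate coefficients in (G − (-1/2)·I) g = f
solving from the highest basis element down gives g = 5 + (70/39)cos x + (40/39)sin x + (3281/6649)cos 2x + (8176/19947)sin 2x
check: G g = (160/39)cos x - (20/39)sin x + (28280/6649)cos 2x - (57280/19947)sin 2x
so G g − (-1/2)·g = 5/2 + 5cos x + (9/2)cos 2x - (8/3)sin 2x = f ✓


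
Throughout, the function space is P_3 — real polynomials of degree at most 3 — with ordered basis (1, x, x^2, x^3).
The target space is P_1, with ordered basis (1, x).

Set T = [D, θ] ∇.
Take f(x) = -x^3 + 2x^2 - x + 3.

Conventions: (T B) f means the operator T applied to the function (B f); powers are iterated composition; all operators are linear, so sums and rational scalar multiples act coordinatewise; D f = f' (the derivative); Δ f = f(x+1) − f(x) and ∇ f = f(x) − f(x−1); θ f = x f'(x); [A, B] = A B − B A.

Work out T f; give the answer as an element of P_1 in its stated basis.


∇ f = -3x^2 + 7x - 4
θ ∇ f = -6x^2 + 7x
D θ ∇ f = -12x + 7
D ∇ f = -6x + 7
θ D ∇ f = -6x
[D, θ] ∇ f = -6x + 7

g(x) = -6x + 7


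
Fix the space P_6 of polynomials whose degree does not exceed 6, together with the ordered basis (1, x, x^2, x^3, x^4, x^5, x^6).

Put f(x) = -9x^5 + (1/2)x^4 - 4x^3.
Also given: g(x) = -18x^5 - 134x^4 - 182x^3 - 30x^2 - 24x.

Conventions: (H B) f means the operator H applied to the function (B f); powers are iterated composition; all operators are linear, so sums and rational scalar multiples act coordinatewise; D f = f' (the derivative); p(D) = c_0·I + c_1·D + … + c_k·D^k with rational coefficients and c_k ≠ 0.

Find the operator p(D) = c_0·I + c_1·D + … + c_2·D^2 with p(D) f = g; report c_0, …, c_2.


p(D) = 2·I + 3·D + D^2, i.e. c_0 = 2, c_1 = 3, c_2 = 1

D^0 f = -9x^5 + (1/2)x^4 - 4x^3
D^1 f = -45x^4 + 2x^3 - 12x^2
D^2 f = -180x^3 + 6x^2 - 24x
matching coefficients of g against c_0 f + c_1 Df + … from the top degree down determines the c_i
solution: c_0 = 2, c_1 = 3, c_2 = 1


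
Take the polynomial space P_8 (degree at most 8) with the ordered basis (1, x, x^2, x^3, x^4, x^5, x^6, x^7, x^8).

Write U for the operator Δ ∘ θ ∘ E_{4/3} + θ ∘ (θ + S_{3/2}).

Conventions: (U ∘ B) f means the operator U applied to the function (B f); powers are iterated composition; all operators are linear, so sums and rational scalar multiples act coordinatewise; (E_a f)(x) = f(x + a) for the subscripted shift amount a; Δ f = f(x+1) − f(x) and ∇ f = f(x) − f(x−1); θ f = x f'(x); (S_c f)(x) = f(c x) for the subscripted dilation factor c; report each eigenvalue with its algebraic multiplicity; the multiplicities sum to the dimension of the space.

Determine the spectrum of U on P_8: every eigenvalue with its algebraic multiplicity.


λ = 0 (multiplicity 1), λ = 5/2 (multiplicity 1), λ = 17/2 (multiplicity 1), λ = 153/8 (multiplicity 1), λ = 145/4 (multiplicity 1), λ = 2015/32 (multiplicity 1), λ = 3339/32 (multiplicity 1), λ = 21581/128 (multiplicity 1), λ = 8609/32 (multiplicity 1)

image of 1: 0
image of x: (5/2)x + 1
image of x^2: (17/2)x^2 + 4x + 14/3
image of x^3: (153/8)x^3 + 9x^2 + 25x + 49/3
image of x^4: (145/4)x^4 + 16x^3 + 72x^2 + (320/3)x + 1372/27
image of x^5: (2015/32)x^5 + 25x^4 + (470/3)x^3 + 370x^2 + (10435/27)x + 12005/81
image of x^6: (3339/32)x^6 + 36x^5 + 290x^4 + (2840/3)x^3 + (4670/3)x^2 + (34532/27)x + 33614/81
image of x^7: (21581/128)x^7 + 49x^6 + 483x^5 + (6055/3)x^4 + (123095/27)x^3 + (17521/3)x^2 + (323617/81)x + 823543/729
image of x^8: (8609/32)x^8 + 64x^7 + (2240/3)x^6 + 3808x^5 + (296240/27)x^4 + (1556128/81)x^3 + (549248/27)x^2 + (8740768/729)x + 6588344/2187
the matrix is upper triangular; its diagonal is (0, 5/2, 17/2, 153/8, 145/4, 2015/32, 3339/32, 21581/128, 8609/32)
for a triangular matrix the eigenvalues are the diagonal entries, with algebraic multiplicity their repetition count


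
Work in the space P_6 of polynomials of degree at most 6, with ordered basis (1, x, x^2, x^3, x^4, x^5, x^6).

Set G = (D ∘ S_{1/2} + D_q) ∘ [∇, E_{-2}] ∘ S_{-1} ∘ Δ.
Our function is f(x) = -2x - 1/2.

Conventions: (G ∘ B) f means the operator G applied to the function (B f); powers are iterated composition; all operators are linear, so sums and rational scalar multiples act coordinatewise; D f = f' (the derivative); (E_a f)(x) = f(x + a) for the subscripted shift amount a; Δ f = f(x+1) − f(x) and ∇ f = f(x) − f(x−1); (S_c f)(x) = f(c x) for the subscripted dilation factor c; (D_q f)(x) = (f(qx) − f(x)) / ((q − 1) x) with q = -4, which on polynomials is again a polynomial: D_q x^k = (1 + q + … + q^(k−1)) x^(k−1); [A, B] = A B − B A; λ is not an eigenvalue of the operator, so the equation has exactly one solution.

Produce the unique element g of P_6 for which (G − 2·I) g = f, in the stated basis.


write g with unknown coordinates in the stated basis and equate coefficients in (G − 2·I) g = f
solving from the highest basis element down gives g = x + 1/4
check: G g = 0
so G g − 2·g = -2x - 1/2 = f ✓

g(x) = x + 1/4


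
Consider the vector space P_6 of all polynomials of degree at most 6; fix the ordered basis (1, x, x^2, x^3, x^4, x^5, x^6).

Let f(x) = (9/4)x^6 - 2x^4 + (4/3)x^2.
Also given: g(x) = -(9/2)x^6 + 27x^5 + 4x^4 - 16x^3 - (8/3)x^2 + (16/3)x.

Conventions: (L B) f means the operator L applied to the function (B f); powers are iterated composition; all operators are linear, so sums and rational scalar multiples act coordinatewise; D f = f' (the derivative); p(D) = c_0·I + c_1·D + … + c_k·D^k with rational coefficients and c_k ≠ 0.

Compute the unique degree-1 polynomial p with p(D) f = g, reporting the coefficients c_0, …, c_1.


p(D) = -2·I + 2·D, i.e. c_0 = -2, c_1 = 2

D^0 f = (9/4)x^6 - 2x^4 + (4/3)x^2
D^1 f = (27/2)x^5 - 8x^3 + (8/3)x
matching coefficients of g against c_0 f + c_1 Df + … from the top degree down determines the c_i
solution: c_0 = -2, c_1 = 2


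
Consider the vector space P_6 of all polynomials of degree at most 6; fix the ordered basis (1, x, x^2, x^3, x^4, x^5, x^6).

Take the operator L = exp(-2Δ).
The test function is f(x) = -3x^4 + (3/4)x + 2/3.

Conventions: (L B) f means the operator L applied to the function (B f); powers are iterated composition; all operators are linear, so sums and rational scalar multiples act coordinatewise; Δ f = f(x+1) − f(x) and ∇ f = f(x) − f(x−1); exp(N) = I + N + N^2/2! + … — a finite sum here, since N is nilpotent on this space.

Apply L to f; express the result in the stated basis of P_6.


order-1 term: 24x^3 + 36x^2 + 24x + 9/2
order-2 term: -72x^2 - 144x - 84
order-3 term: 96x + 144
order-4 term: -48
the series for exp(-2Δ) f terminates at order 4
exp(-2Δ) f = -3x^4 + 24x^3 - 36x^2 - (93/4)x + 103/6

the result is g(x) = -3x^4 + 24x^3 - 36x^2 - (93/4)x + 103/6


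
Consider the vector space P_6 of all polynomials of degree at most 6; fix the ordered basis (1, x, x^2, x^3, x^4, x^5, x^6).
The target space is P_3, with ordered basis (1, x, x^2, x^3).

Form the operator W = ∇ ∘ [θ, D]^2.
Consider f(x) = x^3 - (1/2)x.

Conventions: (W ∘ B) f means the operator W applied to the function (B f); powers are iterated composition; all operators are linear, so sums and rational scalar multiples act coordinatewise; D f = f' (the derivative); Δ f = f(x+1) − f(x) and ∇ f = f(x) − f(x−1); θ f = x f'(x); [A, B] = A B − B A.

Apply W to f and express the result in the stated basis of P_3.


g(x) = 6

D f = 3x^2 - 1/2
θ D f = 6x^2
θ f = 3x^3 - (1/2)x
D θ f = 9x^2 - 1/2
[θ, D] f = -3x^2 + 1/2
D [θ, D] f = -6x
θ D [θ, D] f = -6x
θ [θ, D] f = -6x^2
D θ [θ, D] f = -12x
[θ, D] [θ, D] f = 6x
∇ [θ, D]^2 f = 6


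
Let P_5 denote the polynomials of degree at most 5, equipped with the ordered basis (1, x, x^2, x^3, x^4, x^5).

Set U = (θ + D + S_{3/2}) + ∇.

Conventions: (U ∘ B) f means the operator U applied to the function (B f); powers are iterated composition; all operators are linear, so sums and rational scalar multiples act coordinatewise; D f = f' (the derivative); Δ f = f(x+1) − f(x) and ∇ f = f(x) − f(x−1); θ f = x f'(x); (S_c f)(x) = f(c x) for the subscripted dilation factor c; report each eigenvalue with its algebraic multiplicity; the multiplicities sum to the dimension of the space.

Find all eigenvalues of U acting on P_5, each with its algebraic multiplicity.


λ = 1 (multiplicity 1), λ = 5/2 (multiplicity 1), λ = 17/4 (multiplicity 1), λ = 51/8 (multiplicity 1), λ = 145/16 (multiplicity 1), λ = 403/32 (multiplicity 1)

image of 1: 1
image of x: (5/2)x + 2
image of x^2: (17/4)x^2 + 4x - 1
image of x^3: (51/8)x^3 + 6x^2 - 3x + 1
image of x^4: (145/16)x^4 + 8x^3 - 6x^2 + 4x - 1
image of x^5: (403/32)x^5 + 10x^4 - 10x^3 + 10x^2 - 5x + 1
the matrix is upper triangular; its diagonal is (1, 5/2, 17/4, 51/8, 145/16, 403/32)
for a triangular matrix the eigenvalues are the diagonal entries, with algebraic multiplicity their repetition count


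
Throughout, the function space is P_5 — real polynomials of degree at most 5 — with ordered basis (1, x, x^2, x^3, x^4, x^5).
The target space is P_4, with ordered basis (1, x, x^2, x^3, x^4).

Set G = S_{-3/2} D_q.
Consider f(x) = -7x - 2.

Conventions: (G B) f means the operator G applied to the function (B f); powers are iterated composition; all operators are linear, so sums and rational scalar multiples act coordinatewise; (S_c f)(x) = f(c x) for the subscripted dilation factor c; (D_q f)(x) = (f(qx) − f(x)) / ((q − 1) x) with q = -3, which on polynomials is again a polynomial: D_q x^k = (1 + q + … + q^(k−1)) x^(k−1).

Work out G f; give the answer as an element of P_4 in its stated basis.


D_q f = -7
S_{-3/2} D_q f = -7

g(x) = -7


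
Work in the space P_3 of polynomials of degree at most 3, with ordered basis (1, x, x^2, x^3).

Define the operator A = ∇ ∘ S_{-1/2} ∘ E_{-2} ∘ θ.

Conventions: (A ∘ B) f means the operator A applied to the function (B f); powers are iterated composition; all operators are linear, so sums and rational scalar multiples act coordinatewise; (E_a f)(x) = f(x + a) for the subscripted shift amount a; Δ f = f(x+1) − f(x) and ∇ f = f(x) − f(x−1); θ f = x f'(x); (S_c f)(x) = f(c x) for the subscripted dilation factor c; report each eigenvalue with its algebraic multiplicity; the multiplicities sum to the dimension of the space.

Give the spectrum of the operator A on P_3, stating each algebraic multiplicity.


λ = 0 (multiplicity 4)

image of 1: 0
image of x: -1/2
image of x^2: x + 7/2
image of x^3: -(9/8)x^2 - (63/8)x - 111/8
the matrix is upper triangular; its diagonal is (0, 0, 0, 0)
for a triangular matrix the eigenvalues are the diagonal entries, with algebraic multiplicity their repetition count


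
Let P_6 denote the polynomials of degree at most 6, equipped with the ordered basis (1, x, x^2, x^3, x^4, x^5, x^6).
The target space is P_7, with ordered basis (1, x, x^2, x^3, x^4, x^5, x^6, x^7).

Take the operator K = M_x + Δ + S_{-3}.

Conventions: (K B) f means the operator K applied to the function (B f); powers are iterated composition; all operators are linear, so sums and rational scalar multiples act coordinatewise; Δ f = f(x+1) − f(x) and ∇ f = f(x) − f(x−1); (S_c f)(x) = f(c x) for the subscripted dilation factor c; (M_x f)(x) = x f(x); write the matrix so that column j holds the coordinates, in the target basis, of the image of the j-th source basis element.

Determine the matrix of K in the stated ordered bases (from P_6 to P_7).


image of 1: x + 1
image of x: x^2 - 3x + 1
image of x^2: x^3 + 9x^2 + 2x + 1
image of x^3: x^4 - 27x^3 + 3x^2 + 3x + 1
image of x^4: x^5 + 81x^4 + 4x^3 + 6x^2 + 4x + 1
image of x^5: x^6 - 243x^5 + 5x^4 + 10x^3 + 10x^2 + 5x + 1
image of x^6: x^7 + 729x^6 + 6x^5 + 15x^4 + 20x^3 + 15x^2 + 6x + 1
each image's coordinates form column j of the matrix

the matrix is [[1, 1, 1, 1, 1, 1, 1]; [1, -3, 2, 3, 4, 5, 6]; [0, 1, 9, 3, 6, 10, 15]; [0, 0, 1, -27, 4, 10, 20]; [0, 0, 0, 1, 81, 5, 15]; [0, 0, 0, 0, 1, -243, 6]; [0, 0, 0, 0, 0, 1, 729]; [0, 0, 0, 0, 0, 0, 1]] (rows listed top to bottom)


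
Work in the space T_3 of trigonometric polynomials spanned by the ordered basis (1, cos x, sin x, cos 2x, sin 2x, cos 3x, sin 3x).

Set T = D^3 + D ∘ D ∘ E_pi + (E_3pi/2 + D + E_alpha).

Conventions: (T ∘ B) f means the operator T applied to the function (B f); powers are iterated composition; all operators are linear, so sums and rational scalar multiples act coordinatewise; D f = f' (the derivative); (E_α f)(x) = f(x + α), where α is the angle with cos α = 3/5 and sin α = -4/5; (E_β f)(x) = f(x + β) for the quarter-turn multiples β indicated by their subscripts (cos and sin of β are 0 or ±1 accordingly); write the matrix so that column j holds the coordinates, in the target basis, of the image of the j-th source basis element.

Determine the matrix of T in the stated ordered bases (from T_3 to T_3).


image of 1: 2
image of cos x: (8/5)cos x + (9/5)sin x
image of sin x: -(9/5)cos x + (8/5)sin x
image of cos 2x: -(132/25)cos 2x + (174/25)sin 2x
image of sin 2x: -(174/25)cos 2x - (132/25)sin 2x
image of cos 3x: (1008/125)cos 3x + (2919/125)sin 3x
image of sin 3x: -(2919/125)cos 3x + (1008/125)sin 3x
each image's coordinates form column j of the matrix

the matrix is [[2, 0, 0, 0, 0, 0, 0]; [0, 8/5, -9/5, 0, 0, 0, 0]; [0, 9/5, 8/5, 0, 0, 0, 0]; [0, 0, 0, -132/25, -174/25, 0, 0]; [0, 0, 0, 174/25, -132/25, 0, 0]; [0, 0, 0, 0, 0, 1008/125, -2919/125]; [0, 0, 0, 0, 0, 2919/125, 1008/125]] (rows listed top to bottom)


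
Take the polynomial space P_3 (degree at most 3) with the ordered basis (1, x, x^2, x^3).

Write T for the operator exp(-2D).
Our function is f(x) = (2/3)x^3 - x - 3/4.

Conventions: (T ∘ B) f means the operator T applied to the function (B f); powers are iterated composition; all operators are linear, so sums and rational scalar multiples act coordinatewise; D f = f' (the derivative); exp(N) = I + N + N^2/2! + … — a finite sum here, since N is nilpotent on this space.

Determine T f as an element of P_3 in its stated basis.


the result is g(x) = (2/3)x^3 - 4x^2 + 7x - 49/12

order-1 term: -4x^2 + 2
order-2 term: 8x
order-3 term: -16/3
the series for exp(-2D) f terminates at order 3
exp(-2D) f = (2/3)x^3 - 4x^2 + 7x - 49/12


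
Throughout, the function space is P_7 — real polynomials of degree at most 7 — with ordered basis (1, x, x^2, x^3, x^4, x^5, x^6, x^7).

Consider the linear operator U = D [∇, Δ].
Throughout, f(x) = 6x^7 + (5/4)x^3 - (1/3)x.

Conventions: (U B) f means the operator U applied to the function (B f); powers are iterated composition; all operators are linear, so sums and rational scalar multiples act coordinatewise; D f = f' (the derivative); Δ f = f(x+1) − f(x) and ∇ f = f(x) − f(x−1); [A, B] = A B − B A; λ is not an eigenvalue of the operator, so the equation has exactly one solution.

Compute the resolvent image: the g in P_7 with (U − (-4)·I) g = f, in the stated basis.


the image equals g(x) = (3/2)x^7 + (5/16)x^3 - (1/12)x

write g with unknown coordinates in the stated basis and equate coefficients in (U − (-4)·I) g = f
solving from the highest basis element down gives g = (3/2)x^7 + (5/16)x^3 - (1/12)x
check: U g = 0
so U g − (-4)·g = 6x^7 + (5/4)x^3 - (1/3)x = f ✓


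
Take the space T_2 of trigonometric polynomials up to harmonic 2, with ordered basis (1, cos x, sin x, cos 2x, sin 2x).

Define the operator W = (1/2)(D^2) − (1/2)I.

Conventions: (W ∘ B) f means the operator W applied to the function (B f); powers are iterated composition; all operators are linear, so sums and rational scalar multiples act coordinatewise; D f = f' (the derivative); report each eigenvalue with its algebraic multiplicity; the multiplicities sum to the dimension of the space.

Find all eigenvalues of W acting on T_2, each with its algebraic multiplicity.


λ = -5/2 (multiplicity 2), λ = -1 (multiplicity 2), λ = -1/2 (multiplicity 1)

image of 1: -1/2
image of cos x: -cos x
image of sin x: -sin x
image of cos 2x: -(5/2)cos 2x
image of sin 2x: -(5/2)sin 2x
the matrix is diagonal; its diagonal is (-1/2, -1, -1, -5/2, -5/2)
for a triangular matrix the eigenvalues are the diagonal entries, with algebraic multiplicity their repetition count


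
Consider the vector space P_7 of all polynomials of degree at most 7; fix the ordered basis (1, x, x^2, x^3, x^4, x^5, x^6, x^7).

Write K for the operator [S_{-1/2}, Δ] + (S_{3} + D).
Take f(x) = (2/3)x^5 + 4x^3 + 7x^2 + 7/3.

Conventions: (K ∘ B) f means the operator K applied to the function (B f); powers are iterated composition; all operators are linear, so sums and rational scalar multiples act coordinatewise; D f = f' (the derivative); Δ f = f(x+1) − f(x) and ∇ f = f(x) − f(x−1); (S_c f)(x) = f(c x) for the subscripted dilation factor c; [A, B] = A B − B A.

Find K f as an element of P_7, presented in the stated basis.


Δ f = (10/3)x^4 + (20/3)x^3 + (56/3)x^2 + (88/3)x + 35/3
S_{-1/2} Δ f = (5/24)x^4 - (5/6)x^3 + (14/3)x^2 - (44/3)x + 35/3
S_{-1/2} f = -(1/48)x^5 - (1/2)x^3 + (7/4)x^2 + 7/3
Δ S_{-1/2} f = -(5/48)x^4 - (5/24)x^3 - (41/24)x^2 + (91/48)x + 59/48
[S_{-1/2}, Δ] f = (5/16)x^4 - (5/8)x^3 + (51/8)x^2 - (265/16)x + 167/16
S_{3} f = 162x^5 + 108x^3 + 63x^2 + 7/3
D f = (10/3)x^4 + 12x^2 + 14x
(S_{3} + D) f = 162x^5 + (10/3)x^4 + 108x^3 + 75x^2 + 14x + 7/3
([S_{-1/2}, Δ] + (S_{3} + D)) f = 162x^5 + (175/48)x^4 + (859/8)x^3 + (651/8)x^2 - (41/16)x + 613/48

the result is g(x) = 162x^5 + (175/48)x^4 + (859/8)x^3 + (651/8)x^2 - (41/16)x + 613/48


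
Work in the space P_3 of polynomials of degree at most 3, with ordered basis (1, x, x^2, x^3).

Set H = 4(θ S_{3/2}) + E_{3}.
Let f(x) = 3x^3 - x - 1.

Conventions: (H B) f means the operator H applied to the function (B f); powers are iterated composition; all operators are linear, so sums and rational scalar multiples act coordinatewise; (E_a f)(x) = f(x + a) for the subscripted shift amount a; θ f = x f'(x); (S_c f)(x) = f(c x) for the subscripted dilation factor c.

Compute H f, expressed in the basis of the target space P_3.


S_{3/2} f = (81/8)x^3 - (3/2)x - 1
θ S_{3/2} f = (243/8)x^3 - (3/2)x
(4(θ S_{3/2})) f = (243/2)x^3 - 6x
E_{3} f = 3x^3 + 27x^2 + 80x + 77
(4(θ S_{3/2}) + E_{3}) f = (249/2)x^3 + 27x^2 + 74x + 77

g(x) = (249/2)x^3 + 27x^2 + 74x + 77


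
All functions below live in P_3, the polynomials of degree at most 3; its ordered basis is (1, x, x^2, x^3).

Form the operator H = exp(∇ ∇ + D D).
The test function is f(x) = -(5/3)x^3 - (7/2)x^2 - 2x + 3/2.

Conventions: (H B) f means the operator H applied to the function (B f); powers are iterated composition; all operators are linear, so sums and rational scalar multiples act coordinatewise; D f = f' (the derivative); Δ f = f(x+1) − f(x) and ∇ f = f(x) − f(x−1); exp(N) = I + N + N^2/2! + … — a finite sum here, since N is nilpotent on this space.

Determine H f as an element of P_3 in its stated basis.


g(x) = -(5/3)x^3 - (7/2)x^2 - 22x - 5/2

order-1 term: -20x - 4
the series for exp(∇ ∇ + D D) f terminates at order 1
exp(∇ ∇ + D D) f = -(5/3)x^3 - (7/2)x^2 - 22x - 5/2


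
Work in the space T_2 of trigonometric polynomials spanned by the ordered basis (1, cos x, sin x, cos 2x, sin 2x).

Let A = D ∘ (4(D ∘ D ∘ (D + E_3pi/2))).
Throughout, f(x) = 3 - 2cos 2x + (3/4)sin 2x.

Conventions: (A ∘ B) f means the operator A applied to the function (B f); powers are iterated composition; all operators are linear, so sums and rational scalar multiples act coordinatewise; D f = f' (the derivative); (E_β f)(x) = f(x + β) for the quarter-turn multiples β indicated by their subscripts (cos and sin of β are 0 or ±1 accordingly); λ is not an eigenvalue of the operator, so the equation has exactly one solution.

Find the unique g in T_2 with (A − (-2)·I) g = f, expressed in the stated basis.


the result is g(x) = 3/2 - (39/1345)cos 2x - (29/10760)sin 2x

write g with unknown coordinates in the stated basis and equate coefficients in (A − (-2)·I) g = f
solving from the highest basis element down gives g = 3/2 - (39/1345)cos 2x - (29/10760)sin 2x
check: A g = -(2612/1345)cos 2x + (1016/1345)sin 2x
so A g − (-2)·g = 3 - 2cos 2x + (3/4)sin 2x = f ✓


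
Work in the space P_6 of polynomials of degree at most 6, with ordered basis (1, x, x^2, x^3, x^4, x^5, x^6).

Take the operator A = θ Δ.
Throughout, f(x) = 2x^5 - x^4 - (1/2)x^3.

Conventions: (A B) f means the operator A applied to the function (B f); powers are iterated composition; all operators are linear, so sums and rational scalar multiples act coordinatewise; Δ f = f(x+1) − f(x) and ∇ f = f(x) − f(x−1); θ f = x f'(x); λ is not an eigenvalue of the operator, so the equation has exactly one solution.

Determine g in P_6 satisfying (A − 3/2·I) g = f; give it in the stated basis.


write g with unknown coordinates in the stated basis and equate coefficients in (A − 3/2·I) g = f
solving from the highest basis element down gives g = -(4/3)x^5 - (154/9)x^4 - (1469/9)x^3 - (7268/9)x^2 - (39238/27)x
check: A g = -(80/3)x^4 - (736/3)x^3 - (3634/3)x^2 - (19619/9)x
so A g − 3/2·g = 2x^5 - x^4 - (1/2)x^3 = f ✓

the result is g(x) = -(4/3)x^5 - (154/9)x^4 - (1469/9)x^3 - (7268/9)x^2 - (39238/27)x


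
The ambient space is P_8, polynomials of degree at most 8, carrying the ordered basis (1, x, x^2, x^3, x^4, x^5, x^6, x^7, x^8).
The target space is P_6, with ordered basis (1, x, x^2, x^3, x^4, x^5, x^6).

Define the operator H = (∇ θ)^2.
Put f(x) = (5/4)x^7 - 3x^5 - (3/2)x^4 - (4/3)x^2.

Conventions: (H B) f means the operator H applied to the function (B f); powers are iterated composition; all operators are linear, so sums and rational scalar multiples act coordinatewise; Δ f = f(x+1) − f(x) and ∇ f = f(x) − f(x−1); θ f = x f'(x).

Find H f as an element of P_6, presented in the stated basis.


the result is g(x) = 2205x^5 - (40425/4)x^4 + (40475/2)x^3 - (87489/4)x^2 + 12400x - 34885/12

θ f = (35/4)x^7 - 15x^5 - 6x^4 - (8/3)x^2
∇ θ f = (245/4)x^6 - (735/4)x^5 + (925/4)x^4 - (721/4)x^3 + (279/4)x^2 - (187/12)x + 29/12
θ (∇ θ) f = (735/2)x^6 - (3675/4)x^5 + 925x^4 - (2163/4)x^3 + (279/2)x^2 - (187/12)x
∇ θ (∇ θ) f = 2205x^5 - (40425/4)x^4 + (40475/2)x^3 - (87489/4)x^2 + 12400x - 34885/12


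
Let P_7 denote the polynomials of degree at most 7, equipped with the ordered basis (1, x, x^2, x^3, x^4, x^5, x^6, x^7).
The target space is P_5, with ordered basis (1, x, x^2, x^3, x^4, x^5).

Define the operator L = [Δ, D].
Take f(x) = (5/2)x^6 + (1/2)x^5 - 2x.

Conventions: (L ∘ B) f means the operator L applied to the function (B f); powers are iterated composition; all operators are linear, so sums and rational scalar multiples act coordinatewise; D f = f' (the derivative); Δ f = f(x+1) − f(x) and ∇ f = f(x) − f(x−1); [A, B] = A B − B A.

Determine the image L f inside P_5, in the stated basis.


D f = 15x^5 + (5/2)x^4 - 2
Δ D f = 75x^4 + 160x^3 + 165x^2 + 85x + 35/2
Δ f = 15x^5 + 40x^4 + 55x^3 + (85/2)x^2 + (35/2)x + 1
D Δ f = 75x^4 + 160x^3 + 165x^2 + 85x + 35/2
[Δ, D] f = 0

g(x) = 0


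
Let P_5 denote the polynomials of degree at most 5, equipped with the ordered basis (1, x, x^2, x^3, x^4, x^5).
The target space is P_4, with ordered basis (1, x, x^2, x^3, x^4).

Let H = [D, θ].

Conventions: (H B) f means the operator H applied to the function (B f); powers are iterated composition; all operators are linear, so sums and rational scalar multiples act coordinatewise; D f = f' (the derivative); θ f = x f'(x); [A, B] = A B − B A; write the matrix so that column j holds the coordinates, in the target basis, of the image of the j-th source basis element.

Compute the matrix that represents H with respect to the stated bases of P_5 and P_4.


the matrix is [[0, 1, 0, 0, 0, 0]; [0, 0, 2, 0, 0, 0]; [0, 0, 0, 3, 0, 0]; [0, 0, 0, 0, 4, 0]; [0, 0, 0, 0, 0, 5]] (rows listed top to bottom)

image of 1: 0
image of x: 1
image of x^2: 2x
image of x^3: 3x^2
image of x^4: 4x^3
image of x^5: 5x^4
each image's coordinates form column j of the matrix


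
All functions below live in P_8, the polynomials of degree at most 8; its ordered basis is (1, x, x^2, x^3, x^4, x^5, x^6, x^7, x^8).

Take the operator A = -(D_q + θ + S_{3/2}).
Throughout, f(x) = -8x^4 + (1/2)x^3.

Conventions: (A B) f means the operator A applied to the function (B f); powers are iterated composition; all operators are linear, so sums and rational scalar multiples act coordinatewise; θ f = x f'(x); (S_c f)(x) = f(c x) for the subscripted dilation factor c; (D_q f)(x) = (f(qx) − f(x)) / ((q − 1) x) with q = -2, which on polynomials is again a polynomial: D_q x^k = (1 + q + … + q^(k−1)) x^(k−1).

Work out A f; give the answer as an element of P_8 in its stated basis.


D_q f = 40x^3 + (3/2)x^2
θ f = -32x^4 + (3/2)x^3
S_{3/2} f = -(81/2)x^4 + (27/16)x^3
(D_q + θ + S_{3/2}) f = -(145/2)x^4 + (691/16)x^3 + (3/2)x^2
(-(D_q + θ + S_{3/2})) f = (145/2)x^4 - (691/16)x^3 - (3/2)x^2

g(x) = (145/2)x^4 - (691/16)x^3 - (3/2)x^2


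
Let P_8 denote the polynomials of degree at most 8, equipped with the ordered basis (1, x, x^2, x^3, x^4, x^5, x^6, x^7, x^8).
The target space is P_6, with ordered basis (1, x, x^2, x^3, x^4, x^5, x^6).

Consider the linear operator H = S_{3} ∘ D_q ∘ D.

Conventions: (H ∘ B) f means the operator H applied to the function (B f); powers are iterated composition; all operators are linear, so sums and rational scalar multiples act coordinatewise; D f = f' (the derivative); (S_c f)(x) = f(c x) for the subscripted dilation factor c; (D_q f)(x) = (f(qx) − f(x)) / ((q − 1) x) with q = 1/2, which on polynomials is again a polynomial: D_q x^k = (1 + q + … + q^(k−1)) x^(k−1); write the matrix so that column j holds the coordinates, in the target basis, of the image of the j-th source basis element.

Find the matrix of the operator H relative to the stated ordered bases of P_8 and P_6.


image of 1: 0
image of x: 0
image of x^2: 2
image of x^3: (27/2)x
image of x^4: 63x^2
image of x^5: (2025/8)x^3
image of x^6: (7533/8)x^4
image of x^7: (107163/32)x^5
image of x^8: (92583/8)x^6
each image's coordinates form column j of the matrix

the matrix is [[0, 0, 2, 0, 0, 0, 0, 0, 0]; [0, 0, 0, 27/2, 0, 0, 0, 0, 0]; [0, 0, 0, 0, 63, 0, 0, 0, 0]; [0, 0, 0, 0, 0, 2025/8, 0, 0, 0]; [0, 0, 0, 0, 0, 0, 7533/8, 0, 0]; [0, 0, 0, 0, 0, 0, 0, 107163/32, 0]; [0, 0, 0, 0, 0, 0, 0, 0, 92583/8]] (rows listed top to bottom)


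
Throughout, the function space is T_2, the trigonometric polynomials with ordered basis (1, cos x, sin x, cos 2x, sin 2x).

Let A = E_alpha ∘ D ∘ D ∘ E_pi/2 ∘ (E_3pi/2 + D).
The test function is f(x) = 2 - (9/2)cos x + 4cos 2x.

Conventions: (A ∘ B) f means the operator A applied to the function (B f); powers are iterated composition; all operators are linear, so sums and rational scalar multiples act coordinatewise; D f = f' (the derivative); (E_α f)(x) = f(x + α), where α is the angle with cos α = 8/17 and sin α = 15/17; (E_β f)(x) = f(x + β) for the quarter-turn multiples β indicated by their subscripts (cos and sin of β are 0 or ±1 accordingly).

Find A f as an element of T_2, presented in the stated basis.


E_3pi/2 f = 2 - (9/2)sin x - 4cos 2x
D f = (9/2)sin x - 8sin 2x
(E_3pi/2 + D) f = 2 - 4cos 2x - 8sin 2x
E_pi/2 (E_3pi/2 + D) f = 2 + 4cos 2x + 8sin 2x
D E_pi/2 (E_3pi/2 + D) f = 16cos 2x - 8sin 2x
D D E_pi/2 (E_3pi/2 + D) f = -16cos 2x - 32sin 2x
E_alpha (D ∘ D ∘ E_pi/2) (E_3pi/2 + D) f = -(5104/289)cos 2x + (8992/289)sin 2x

g(x) = -(5104/289)cos 2x + (8992/289)sin 2x


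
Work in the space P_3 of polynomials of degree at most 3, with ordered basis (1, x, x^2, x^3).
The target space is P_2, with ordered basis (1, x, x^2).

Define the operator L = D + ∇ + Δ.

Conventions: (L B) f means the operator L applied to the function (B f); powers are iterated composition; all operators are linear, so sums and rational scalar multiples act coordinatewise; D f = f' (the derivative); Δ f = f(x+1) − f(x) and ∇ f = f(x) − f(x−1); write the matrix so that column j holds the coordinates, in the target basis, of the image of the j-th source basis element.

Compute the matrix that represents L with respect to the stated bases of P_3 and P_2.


image of 1: 0
image of x: 3
image of x^2: 6x
image of x^3: 9x^2 + 2
each image's coordinates form column j of the matrix

the matrix is [[0, 3, 0, 2]; [0, 0, 6, 0]; [0, 0, 0, 9]] (rows listed top to bottom)


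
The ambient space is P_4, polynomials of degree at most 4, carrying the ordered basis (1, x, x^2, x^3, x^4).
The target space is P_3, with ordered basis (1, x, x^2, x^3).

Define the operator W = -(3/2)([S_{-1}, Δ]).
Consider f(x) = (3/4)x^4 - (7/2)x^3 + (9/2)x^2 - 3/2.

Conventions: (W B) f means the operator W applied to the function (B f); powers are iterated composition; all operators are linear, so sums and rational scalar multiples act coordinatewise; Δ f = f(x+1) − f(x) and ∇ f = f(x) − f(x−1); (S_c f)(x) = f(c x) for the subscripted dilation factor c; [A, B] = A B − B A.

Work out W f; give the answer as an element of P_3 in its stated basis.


the result is g(x) = 9x^3 + (63/2)x^2 + 36x + 21/2

Δ f = 3x^3 - 6x^2 + (3/2)x + 7/4
S_{-1} Δ f = -3x^3 - 6x^2 - (3/2)x + 7/4
S_{-1} f = (3/4)x^4 + (7/2)x^3 + (9/2)x^2 - 3/2
Δ S_{-1} f = 3x^3 + 15x^2 + (45/2)x + 35/4
[S_{-1}, Δ] f = -6x^3 - 21x^2 - 24x - 7
(-(3/2)([S_{-1}, Δ])) f = 9x^3 + (63/2)x^2 + 36x + 21/2


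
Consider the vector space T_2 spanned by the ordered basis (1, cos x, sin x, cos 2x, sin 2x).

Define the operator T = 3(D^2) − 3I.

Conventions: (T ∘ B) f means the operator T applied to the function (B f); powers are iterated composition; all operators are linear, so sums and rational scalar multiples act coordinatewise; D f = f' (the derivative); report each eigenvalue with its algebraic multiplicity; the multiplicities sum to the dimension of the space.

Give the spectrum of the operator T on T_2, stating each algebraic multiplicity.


image of 1: -3
image of cos x: -6cos x
image of sin x: -6sin x
image of cos 2x: -15cos 2x
image of sin 2x: -15sin 2x
the matrix is diagonal; its diagonal is (-3, -6, -6, -15, -15)
for a triangular matrix the eigenvalues are the diagonal entries, with algebraic multiplicity their repetition count

λ = -15 (multiplicity 2), λ = -6 (multiplicity 2), λ = -3 (multiplicity 1)


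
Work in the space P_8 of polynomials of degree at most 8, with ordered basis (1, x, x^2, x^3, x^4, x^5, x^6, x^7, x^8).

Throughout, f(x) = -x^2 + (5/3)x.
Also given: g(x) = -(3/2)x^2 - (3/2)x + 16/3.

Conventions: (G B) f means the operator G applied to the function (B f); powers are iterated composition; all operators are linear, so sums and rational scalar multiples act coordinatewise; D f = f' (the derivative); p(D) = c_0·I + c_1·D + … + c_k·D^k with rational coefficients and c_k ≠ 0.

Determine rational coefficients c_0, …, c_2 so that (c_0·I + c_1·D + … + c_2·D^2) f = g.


D^0 f = -x^2 + (5/3)x
D^1 f = -2x + 5/3
D^2 f = -2
matching coefficients of g against c_0 f + c_1 Df + … from the top degree down determines the c_i
solution: c_0 = 3/2, c_1 = 2, c_2 = -1

p(D) = (3/2)·I + 2·D − D^2, i.e. c_0 = 3/2, c_1 = 2, c_2 = -1


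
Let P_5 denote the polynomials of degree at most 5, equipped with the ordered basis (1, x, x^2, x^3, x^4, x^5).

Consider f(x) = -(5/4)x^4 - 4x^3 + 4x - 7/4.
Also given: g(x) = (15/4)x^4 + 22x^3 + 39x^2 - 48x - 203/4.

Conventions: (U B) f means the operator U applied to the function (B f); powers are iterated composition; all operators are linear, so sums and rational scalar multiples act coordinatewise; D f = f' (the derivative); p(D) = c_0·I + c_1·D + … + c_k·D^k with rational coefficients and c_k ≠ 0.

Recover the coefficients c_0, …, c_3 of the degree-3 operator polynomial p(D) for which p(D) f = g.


p(D) = -3·I − 2·D − D^2 + 2·D^3, i.e. c_0 = -3, c_1 = -2, c_2 = -1, c_3 = 2

D^0 f = -(5/4)x^4 - 4x^3 + 4x - 7/4
D^1 f = -5x^3 - 12x^2 + 4
D^2 f = -15x^2 - 24x
D^3 f = -30x - 24
matching coefficients of g against c_0 f + c_1 Df + … from the top degree down determines the c_i
solution: c_0 = -3, c_1 = -2, c_2 = -1, c_3 = 2


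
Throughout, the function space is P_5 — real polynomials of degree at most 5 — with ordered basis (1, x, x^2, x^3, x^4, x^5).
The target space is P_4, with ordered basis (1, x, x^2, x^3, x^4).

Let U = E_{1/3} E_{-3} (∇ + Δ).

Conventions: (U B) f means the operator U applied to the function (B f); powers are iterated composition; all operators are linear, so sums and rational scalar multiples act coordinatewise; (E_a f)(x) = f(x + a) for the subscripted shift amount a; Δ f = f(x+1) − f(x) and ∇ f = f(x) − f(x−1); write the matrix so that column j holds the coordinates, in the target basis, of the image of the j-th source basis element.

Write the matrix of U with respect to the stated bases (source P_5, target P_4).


image of 1: 0
image of x: 2
image of x^2: 4x - 32/3
image of x^3: 6x^2 - 32x + 134/3
image of x^4: 8x^3 - 64x^2 + (536/3)x - 4672/27
image of x^5: 10x^4 - (320/3)x^3 + (1340/3)x^2 - (23360/27)x + 52642/81
each image's coordinates form column j of the matrix

the matrix is [[0, 2, -32/3, 134/3, -4672/27, 52642/81]; [0, 0, 4, -32, 536/3, -23360/27]; [0, 0, 0, 6, -64, 1340/3]; [0, 0, 0, 0, 8, -320/3]; [0, 0, 0, 0, 0, 10]] (rows listed top to bottom)
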